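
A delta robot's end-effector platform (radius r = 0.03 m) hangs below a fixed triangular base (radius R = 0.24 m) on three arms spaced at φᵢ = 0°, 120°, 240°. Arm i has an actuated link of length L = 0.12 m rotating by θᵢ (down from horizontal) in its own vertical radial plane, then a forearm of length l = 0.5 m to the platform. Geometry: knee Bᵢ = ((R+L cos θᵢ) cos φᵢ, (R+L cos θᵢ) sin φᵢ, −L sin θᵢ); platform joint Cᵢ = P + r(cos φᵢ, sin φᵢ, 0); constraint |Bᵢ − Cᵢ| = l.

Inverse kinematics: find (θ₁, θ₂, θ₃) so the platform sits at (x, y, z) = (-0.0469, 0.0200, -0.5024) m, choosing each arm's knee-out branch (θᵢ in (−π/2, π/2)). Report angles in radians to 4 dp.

θ₁ = 1.1343, θ₂ = 0.6980, θ₃ = 0.8728

arm 1 (φ=0.0°): x'=-0.0469, y'=0.0200
  e−x'=0.2569;  (l²−L²−(e−x')²−y'²−z²)/2L = -0.3467
  γ=atan2(-0.5024,0.2569)=-1.0981;  ψ=arccos(-0.6144)=2.2324;  θ1=γ+ψ≈1.1343
rotate P by −φ2: (0.0408, 0.0306, -0.5024)
  A=0.1692, B=-0.5024, C=(l²−L²−A²−y'²−z²)/(2L)=-0.1933
  √(A²+B²)=0.5301;  θ2 = -1.2459+1.9439 ≈ 0.6980
rotate P by −φ3: (0.0061, -0.0506, -0.5024)
  A cos θ + B sin θ = C:  0.2039·cos θ + -0.5024·sin θ = -0.2539
  √(A²+B²)=0.5422;  θ3 = -1.1853+2.0581 ≈ 0.8728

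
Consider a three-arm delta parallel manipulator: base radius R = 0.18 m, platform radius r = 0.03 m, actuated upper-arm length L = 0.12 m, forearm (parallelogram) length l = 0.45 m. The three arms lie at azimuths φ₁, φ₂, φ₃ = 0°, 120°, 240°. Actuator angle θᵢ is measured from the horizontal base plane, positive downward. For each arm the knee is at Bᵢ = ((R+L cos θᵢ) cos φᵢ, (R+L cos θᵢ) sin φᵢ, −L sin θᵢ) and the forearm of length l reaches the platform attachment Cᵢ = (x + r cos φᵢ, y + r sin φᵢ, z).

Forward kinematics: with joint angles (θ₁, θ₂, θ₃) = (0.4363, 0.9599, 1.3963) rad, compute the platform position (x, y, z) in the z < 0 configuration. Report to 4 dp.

(0.1062, 0.0566, -0.4703)

O1 = (0.2588·cos0.0°, 0.2588·sin0.0°, -0.0507) = (0.2588, 0.0000, -0.0507)
φ2=120.0°: virtual centre (-0.1094, 0.1895, -0.0983), radius l
O3 = (0.1708·cos240.0°, 0.1708·sin240.0°, -0.1182) = (-0.0854, -0.1479, -0.1182)
subtract pairs → two planes through P
[-0.7363 0.3790 -0.0952]·P = -0.0120;  [-0.6884 -0.2959 -0.1349]·P = -0.0264
Cramer: x(z) = 0.0283-0.1656z;  y(z) = 0.0233-0.0707z
sphere 1 gives Az²+Bz+C=0 with A=1.0324, B=0.1745, C=-0.1463;  B²−4AC=0.6345;  roots -0.4703, 0.3013;  negative root z = -0.4703
x = 0.1062, y = 0.0566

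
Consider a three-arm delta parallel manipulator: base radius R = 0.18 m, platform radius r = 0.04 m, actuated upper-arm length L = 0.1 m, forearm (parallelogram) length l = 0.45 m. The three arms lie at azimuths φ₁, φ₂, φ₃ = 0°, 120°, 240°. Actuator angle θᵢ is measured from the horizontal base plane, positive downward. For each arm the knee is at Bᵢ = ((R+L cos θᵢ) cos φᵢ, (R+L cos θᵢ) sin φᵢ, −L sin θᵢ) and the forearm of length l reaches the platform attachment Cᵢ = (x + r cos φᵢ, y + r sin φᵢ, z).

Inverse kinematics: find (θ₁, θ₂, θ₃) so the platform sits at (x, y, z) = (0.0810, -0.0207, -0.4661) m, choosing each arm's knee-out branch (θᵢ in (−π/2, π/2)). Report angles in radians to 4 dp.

φ1=0.0° → target in arm frame (0.0810, -0.0207)
  A=0.0590, B=-0.4661, C=(l²−L²−A²−y'²−z²)/(2L)=-0.1433
  √(A²+B²)=0.4698;  θ1 = -1.4449+1.8807 ≈ 0.4358
φ2=120.0° → target in arm frame (-0.0584, -0.0598)
  e−x'=0.1984;  (l²−L²−(e−x')²−y'²−z²)/2L = -0.3385
  θ2 = atan2(B,A) + arccos(C/0.5066) = 1.1343
arm 3 (φ=240.0°): x'=-0.0226, y'=0.0805
  A cos θ + B sin θ = C:  0.1626·cos θ + -0.4661·sin θ = -0.2883
  θ3 = atan2(B,A) + arccos(C/0.4936) = 0.9593

θ₁ = 0.4358, θ₂ = 1.1343, θ₃ = 0.9593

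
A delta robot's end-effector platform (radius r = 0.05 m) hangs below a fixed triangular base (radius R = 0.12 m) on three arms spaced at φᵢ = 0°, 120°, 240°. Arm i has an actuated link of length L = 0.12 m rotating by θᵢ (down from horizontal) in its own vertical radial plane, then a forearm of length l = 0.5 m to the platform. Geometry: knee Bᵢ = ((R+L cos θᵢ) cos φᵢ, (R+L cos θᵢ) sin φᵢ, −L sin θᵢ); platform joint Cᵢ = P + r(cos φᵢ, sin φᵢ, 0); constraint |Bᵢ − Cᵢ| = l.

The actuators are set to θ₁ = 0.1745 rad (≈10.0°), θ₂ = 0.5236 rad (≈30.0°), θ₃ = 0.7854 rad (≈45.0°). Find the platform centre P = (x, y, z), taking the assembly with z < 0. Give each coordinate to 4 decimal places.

arm 1 at φ=0.0°: ρ1 = 0.1882;  S1 = (0.1882, 0.0000, -0.0208)
S2 = (0.1739·cos120.0°, 0.1739·sin120.0°, -0.0600) = (-0.0870, 0.1506, -0.0600)
φ3=240.0°: virtual centre (-0.0774, -0.1341, -0.0849), radius l
eliminate P² terms by subtracting sphere 1 from 2 and 3
[-0.5503 0.3012 -0.0783]·P = -0.0020;  [-0.5312 -0.2682 -0.1280]·P = -0.0047
det = 0.3076;  x = 0.0063+-0.1937z,  y = 0.0049+-0.0938z
sphere 1 gives Az²+Bz+C=0 with A=1.0463, B=0.1112, C=-0.2165;  B²−4AC=0.9183;  roots -0.5111, 0.4048;  negative root z = -0.5111
x = 0.1053, y = 0.0528

(0.1053, 0.0528, -0.5111)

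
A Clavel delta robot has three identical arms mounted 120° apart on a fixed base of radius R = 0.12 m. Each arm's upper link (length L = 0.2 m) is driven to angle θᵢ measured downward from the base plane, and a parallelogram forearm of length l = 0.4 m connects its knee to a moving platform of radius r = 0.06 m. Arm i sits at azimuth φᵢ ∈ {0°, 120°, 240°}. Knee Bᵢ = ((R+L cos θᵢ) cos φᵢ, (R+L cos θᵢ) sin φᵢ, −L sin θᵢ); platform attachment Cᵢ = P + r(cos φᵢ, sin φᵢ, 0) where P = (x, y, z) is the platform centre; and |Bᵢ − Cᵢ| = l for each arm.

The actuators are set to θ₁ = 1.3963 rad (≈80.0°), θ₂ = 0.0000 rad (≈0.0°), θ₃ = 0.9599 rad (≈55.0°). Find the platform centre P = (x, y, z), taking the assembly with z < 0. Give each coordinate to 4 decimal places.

centre 1 = (0.0947·cos0.0°, 0.0947·sin0.0°, -0.1970) = (0.0947, 0.0000, -0.1970)
φ2=120.0°: virtual centre (-0.1300, 0.2252, 0.0000), radius l
φ3=240.0°: virtual centre (-0.0874, -0.1513, -0.1638), radius l
subtract pairs → two planes through P
[-0.4494 0.4503 0.3939]·P = 0.0198;  [-0.3642 -0.3026 0.0663]·P = 0.0096
Cramer: x(z) = -0.0344+0.4968z;  y(z) = 0.0097-0.3789z
quadratic in z: (1.3904)z²+(0.2583)z+(-0.1044)=0, √Δ=0.8047 → z ∈ {-0.3822, 0.1965}; z = -0.3822 (taking z<0)
x = -0.2243, y = 0.1545

(-0.2243, 0.1545, -0.3822)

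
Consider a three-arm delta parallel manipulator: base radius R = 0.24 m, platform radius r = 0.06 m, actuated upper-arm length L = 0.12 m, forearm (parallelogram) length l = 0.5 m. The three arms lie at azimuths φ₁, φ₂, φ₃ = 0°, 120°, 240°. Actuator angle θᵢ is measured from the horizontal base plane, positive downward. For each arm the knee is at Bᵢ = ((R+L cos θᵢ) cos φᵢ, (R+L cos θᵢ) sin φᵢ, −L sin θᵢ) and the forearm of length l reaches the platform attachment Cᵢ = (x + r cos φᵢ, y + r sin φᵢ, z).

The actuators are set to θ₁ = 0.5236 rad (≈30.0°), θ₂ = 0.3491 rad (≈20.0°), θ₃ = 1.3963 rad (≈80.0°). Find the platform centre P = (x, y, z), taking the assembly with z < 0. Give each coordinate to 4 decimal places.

(0.0525, 0.1316, -0.4833)

φ1=0.0°: virtual centre (0.2839, 0.0000, -0.0600), radius l
φ2=120.0°: virtual centre (-0.1464, 0.2535, -0.0410), radius l
centre 3 = (0.2008·cos240.0°, 0.2008·sin240.0°, -0.1182) = (-0.1004, -0.1739, -0.1182)
|centre ₂|²−|centre ₁|² = 0.0032;  |centre ₃|²−|centre ₁|² = -0.0299
[-0.8606 0.5071 0.0379]·P = 0.0032;  [-0.7687 -0.3479 -0.1164]·P = -0.0299
Cramer: x(z) = 0.0204-0.0665z;  y(z) = 0.0409-0.1876z
sphere 1 gives Az²+Bz+C=0 with A=1.0396, B=0.1397, C=-0.1753;  B²−4AC=0.7484;  roots -0.4833, 0.3489;  negative root z = -0.4833
x = 0.0525, y = 0.1316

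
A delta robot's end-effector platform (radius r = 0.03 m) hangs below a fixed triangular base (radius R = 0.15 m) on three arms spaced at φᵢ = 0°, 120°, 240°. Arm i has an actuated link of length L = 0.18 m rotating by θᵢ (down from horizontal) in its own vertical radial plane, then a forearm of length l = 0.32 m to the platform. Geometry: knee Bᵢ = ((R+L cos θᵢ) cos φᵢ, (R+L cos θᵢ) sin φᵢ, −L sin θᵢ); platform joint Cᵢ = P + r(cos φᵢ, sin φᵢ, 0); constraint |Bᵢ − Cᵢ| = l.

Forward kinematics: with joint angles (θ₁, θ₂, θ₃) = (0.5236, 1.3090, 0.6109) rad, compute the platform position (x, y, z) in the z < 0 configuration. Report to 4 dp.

S1 = (0.2759·cos0.0°, 0.2759·sin0.0°, -0.0900) = (0.2759, 0.0000, -0.0900)
S2 = (0.1666·cos120.0°, 0.1666·sin120.0°, -0.1739) = (-0.0833, 0.1443, -0.1739)
arm 3 at φ=240.0°: e+L cos θ3 = 0.2674;  S3 = (-0.1337, -0.2316, -0.1032)
eliminate P² terms by subtracting sphere 1 from 2 and 3
plane₁₂: -0.7184x+0.2885y+-0.1677z = -0.0262
Cramer: x(z) = 0.0224-0.1500z;  y(z) = -0.0352+0.2080z
quadratic in z: (1.0657)z²+(0.2414)z+(-0.0288)=0, √Δ=0.4255 → z ∈ {-0.3129, 0.0864}; z = -0.3129 (taking z<0)
x = 0.0693, y = -0.1003

(0.0693, -0.1003, -0.3129)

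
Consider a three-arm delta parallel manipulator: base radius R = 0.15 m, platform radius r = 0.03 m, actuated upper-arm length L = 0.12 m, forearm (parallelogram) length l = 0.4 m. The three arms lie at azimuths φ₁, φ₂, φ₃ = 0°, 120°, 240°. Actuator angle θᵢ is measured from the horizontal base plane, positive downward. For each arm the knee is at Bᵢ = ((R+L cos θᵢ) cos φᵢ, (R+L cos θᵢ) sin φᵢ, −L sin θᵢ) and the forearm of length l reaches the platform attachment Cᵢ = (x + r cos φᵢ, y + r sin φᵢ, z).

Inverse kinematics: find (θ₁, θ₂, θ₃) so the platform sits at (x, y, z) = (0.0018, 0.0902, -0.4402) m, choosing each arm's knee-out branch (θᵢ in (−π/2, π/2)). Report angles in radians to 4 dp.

arm 1 (φ=0.0°): x'=0.0018, y'=0.0902
  e−x'=0.1182;  (l²−L²−(e−x')²−y'²−z²)/2L = -0.2928
  √(A²+B²)=0.4558;  θ1 = -1.3085+2.2686 ≈ 0.9601
φ2=120.0° → target in arm frame (0.0772, -0.0467)
  A=0.0428, B=-0.4402, C=(l²−L²−A²−y'²−z²)/(2L)=-0.2174
  √(A²+B²)=0.4423;  θ2 = -1.4739+2.0847 ≈ 0.6108
rotate P by −φ3: (-0.0790, -0.0435, -0.4402)
  A=0.1990, B=-0.4402, C=(l²−L²−A²−y'²−z²)/(2L)=-0.3737
  θ3 = atan2(B,A) + arccos(C/0.4831) = 1.3089

θ₁ = 0.9601, θ₂ = 0.6108, θ₃ = 1.3089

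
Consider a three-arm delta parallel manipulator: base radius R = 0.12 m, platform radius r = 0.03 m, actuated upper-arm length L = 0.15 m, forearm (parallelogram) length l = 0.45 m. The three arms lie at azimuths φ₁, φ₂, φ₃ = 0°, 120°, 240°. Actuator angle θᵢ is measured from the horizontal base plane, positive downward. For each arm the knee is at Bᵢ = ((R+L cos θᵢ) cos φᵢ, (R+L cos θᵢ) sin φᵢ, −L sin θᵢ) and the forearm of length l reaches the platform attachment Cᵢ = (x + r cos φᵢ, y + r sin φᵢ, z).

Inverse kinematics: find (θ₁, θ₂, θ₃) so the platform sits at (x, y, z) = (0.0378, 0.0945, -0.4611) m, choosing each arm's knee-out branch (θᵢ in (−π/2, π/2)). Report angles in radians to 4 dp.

θ₁ = 0.4363, θ₂ = 0.3495, θ₃ = 0.8728

arm 1 (φ=0.0°): x'=0.0378, y'=0.0945
  A=0.0522, B=-0.4611, C=(l²−L²−A²−y'²−z²)/(2L)=-0.1476
  γ=atan2(-0.4611,0.0522)=-1.4581;  ψ=arccos(-0.3180)=1.8944;  θ1=γ+ψ≈0.4363
arm 2 (φ=120.0°): x'=0.0629, y'=-0.0800
  A cos θ + B sin θ = C:  0.0271·cos θ + -0.4611·sin θ = -0.1325
  √(A²+B²)=0.4619;  θ2 = -1.5122+1.8617 ≈ 0.3495
rotate P by −φ3: (-0.1007, -0.0145, -0.4611)
  e−x'=0.1907;  (l²−L²−(e−x')²−y'²−z²)/2L = -0.2307
  θ3 = atan2(B,A) + arccos(C/0.4990) = 0.8728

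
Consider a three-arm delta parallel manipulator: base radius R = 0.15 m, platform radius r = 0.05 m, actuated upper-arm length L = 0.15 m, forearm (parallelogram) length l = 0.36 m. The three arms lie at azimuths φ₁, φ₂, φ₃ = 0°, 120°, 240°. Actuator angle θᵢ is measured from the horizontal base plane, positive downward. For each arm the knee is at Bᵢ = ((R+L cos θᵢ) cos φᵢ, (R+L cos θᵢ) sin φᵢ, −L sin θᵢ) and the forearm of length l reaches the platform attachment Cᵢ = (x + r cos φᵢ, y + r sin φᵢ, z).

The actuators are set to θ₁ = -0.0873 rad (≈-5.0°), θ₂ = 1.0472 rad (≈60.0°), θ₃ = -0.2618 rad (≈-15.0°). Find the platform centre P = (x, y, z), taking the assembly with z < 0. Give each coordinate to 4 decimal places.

φ1=0.0°: virtual centre (0.2494, 0.0000, 0.0131), radius l
φ2=120.0°: virtual centre (-0.0875, 0.1516, -0.1299), radius l
arm 3 at φ=240.0°: (R−r)+L cos θ3 = 0.2449;  S3 = (-0.1224, -0.2121, 0.0388)
eliminate P² terms by subtracting sphere 1 from 2 and 3
plane₁₂: -0.6739x+0.3031y+-0.2860z = -0.0149
Cramer: x(z) = 0.0129-0.2067z;  y(z) = -0.0205+0.4839z
into |P−S₁|² = l²: 1.2769z² + 0.0518z + -0.0731 = 0;  Δ = 0.3758;  z = -0.2604 or 0.2198 → z<0 root = -0.2604
x = 0.0667, y = -0.1464

(0.0667, -0.1464, -0.2604)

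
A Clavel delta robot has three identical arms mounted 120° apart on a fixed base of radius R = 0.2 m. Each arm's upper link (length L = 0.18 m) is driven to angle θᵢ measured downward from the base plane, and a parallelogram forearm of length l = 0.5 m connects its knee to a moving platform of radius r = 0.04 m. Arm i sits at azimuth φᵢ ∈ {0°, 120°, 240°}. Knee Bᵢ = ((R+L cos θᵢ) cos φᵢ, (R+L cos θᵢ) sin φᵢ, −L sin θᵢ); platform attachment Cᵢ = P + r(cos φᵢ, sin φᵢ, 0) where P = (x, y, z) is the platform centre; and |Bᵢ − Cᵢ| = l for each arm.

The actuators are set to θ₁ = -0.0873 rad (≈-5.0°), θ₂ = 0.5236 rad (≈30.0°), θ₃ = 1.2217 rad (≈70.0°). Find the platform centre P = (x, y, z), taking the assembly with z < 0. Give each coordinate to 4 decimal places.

φ1=0.0°: virtual centre (0.3393, 0.0000, 0.0157), radius l
centre 2 = (0.3159·cos120.0°, 0.3159·sin120.0°, -0.0900) = (-0.1579, 0.2736, -0.0900)
φ3=240.0°: virtual centre (-0.1108, -0.1919, -0.1691), radius l
eliminate P² terms by subtracting sphere 1 from 2 and 3
[-0.9945 0.5471 -0.2114]·P = -0.0075;  [-0.9002 -0.3838 -0.3697]·P = -0.0377
det = 0.8742;  x = 0.0269+-0.3242z,  y = 0.0351+-0.2029z
sphere 1 gives Az²+Bz+C=0 with A=1.1462, B=0.1569, C=-0.1509;  B²−4AC=0.7165;  roots -0.4377, 0.3008;  negative root z = -0.4377
x = 0.1688, y = 0.1239

(0.1688, 0.1239, -0.4377)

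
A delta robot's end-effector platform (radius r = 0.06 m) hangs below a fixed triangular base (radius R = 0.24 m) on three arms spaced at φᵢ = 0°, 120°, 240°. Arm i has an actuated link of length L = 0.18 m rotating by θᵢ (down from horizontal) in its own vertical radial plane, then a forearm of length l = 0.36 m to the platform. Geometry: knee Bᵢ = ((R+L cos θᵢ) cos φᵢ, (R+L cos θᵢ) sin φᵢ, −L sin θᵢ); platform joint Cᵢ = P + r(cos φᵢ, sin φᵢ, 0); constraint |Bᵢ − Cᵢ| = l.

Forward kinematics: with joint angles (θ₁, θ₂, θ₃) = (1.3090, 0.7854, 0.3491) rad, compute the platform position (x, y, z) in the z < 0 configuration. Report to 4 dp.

arm 1 at φ=0.0°: (R−r)+L cos θ1 = 0.2266;  S1 = (0.2266, 0.0000, -0.1739)
S2 = (0.3073·cos120.0°, 0.3073·sin120.0°, -0.1273) = (-0.1536, 0.2661, -0.1273)
S3 = (0.3491·cos240.0°, 0.3491·sin240.0°, -0.0616) = (-0.1746, -0.3024, -0.0616)
|S₂|²−|S₁|² = 0.0290;  |S₃|²−|S₁|² = 0.0441
plane₁₂: -0.7605x+0.5322y+0.0932z = 0.0290
det = 0.8869;  x = -0.0463+0.1983z,  y = -0.0116+0.1083z
sphere 1 gives Az²+Bz+C=0 with A=1.0511, B=0.2370, C=-0.0248;  B²−4AC=0.1603;  roots -0.3032, 0.0777;  negative root z = -0.3032
x = -0.1064, y = -0.0444

(-0.1064, -0.0444, -0.3032)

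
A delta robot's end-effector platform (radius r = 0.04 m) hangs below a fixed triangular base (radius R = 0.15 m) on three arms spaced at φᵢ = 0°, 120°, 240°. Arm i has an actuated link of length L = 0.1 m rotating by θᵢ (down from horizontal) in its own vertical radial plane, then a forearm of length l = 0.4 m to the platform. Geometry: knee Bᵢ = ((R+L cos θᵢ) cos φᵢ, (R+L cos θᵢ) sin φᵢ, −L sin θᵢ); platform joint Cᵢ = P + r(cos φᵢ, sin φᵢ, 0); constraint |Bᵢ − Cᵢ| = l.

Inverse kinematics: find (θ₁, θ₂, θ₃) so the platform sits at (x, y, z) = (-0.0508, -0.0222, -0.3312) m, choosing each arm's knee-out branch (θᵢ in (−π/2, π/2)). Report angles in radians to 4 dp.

θ₁ = 0.2613, θ₂ = -0.0878, θ₃ = -0.3492

arm 1 (φ=0.0°): x'=-0.0508, y'=-0.0222
  e−x'=0.1608;  (l²−L²−(e−x')²−y'²−z²)/2L = 0.0698
  γ=atan2(-0.3312,0.1608)=-1.1188;  ψ=arccos(0.1895)=1.3801;  θ1=γ+ψ≈0.2613
arm 2 (φ=120.0°): x'=0.0062, y'=0.0551
  A cos θ + B sin θ = C:  0.1038·cos θ + -0.3312·sin θ = 0.1325
  √(A²+B²)=0.3471;  θ2 = -1.2670+1.1792 ≈ -0.0878
arm 3 (φ=240.0°): x'=0.0446, y'=-0.0329
  e−x'=0.0654;  (l²−L²−(e−x')²−y'²−z²)/2L = 0.1748
  √(A²+B²)=0.3376;  θ3 = -1.3759+1.0267 ≈ -0.3492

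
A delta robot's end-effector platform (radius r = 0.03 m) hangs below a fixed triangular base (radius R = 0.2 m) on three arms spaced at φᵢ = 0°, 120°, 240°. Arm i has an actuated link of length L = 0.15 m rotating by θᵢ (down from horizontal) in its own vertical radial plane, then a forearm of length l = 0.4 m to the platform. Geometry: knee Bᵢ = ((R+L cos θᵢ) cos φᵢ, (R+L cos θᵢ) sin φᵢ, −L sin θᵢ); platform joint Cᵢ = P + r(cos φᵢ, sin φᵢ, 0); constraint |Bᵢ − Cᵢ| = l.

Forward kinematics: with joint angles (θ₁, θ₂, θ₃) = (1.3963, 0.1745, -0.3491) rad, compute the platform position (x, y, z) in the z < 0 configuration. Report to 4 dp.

φ1=0.0°: virtual centre (0.1960, 0.0000, -0.1477), radius l
φ2=120.0°: virtual centre (-0.1589, 0.2752, -0.0260), radius l
arm 3 at φ=240.0°: ρ3 = 0.3110;  O3 = (-0.1555, -0.2693, 0.0513)
|O₂|²−|O₁|² = 0.0414;  |O₃|²−|O₁|² = 0.0391
[-0.7098 0.5503 0.2434]·P = 0.0414;  [-0.7030 -0.5386 0.3981]·P = 0.0391
det = 0.7692;  x = -0.0569+0.4552z,  y = 0.0018+0.1449z
into |P−O₁|² = l²: 1.2282z² + 0.0657z + -0.0742 = 0;  Δ = 0.3688;  z = -0.2739 or 0.2205 → z<0 root = -0.2739
x = -0.1816, y = -0.0379

(-0.1816, -0.0379, -0.2739)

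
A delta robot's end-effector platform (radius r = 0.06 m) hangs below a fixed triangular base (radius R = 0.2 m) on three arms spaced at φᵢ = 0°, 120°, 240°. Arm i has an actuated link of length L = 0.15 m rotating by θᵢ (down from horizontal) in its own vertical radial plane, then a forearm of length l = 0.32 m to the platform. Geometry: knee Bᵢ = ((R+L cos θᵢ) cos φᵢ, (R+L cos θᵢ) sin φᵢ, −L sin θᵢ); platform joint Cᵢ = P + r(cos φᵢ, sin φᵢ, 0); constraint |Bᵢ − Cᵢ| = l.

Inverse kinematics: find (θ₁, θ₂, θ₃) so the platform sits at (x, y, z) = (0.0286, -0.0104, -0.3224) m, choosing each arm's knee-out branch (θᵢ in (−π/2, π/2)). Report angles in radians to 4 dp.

φ1=0.0° → target in arm frame (0.0286, -0.0104)
  A=0.1114, B=-0.3224, C=(l²−L²−A²−y'²−z²)/(2L)=-0.1219
  γ=atan2(-0.3224,0.1114)=-1.2381;  ψ=arccos(-0.3573)=1.9361;  θ1=γ+ψ≈0.6980
φ2=120.0° → target in arm frame (-0.0233, -0.0196)
  A=0.1633, B=-0.3224, C=(l²−L²−A²−y'²−z²)/(2L)=-0.1703
  θ2 = atan2(B,A) + arccos(C/0.3614) = 0.9596
φ3=240.0° → target in arm frame (-0.0053, 0.0300)
  A=0.1453, B=-0.3224, C=(l²−L²−A²−y'²−z²)/(2L)=-0.1535
  θ3 = atan2(B,A) + arccos(C/0.3536) = 0.8724

θ₁ = 0.6980, θ₂ = 0.9596, θ₃ = 0.8724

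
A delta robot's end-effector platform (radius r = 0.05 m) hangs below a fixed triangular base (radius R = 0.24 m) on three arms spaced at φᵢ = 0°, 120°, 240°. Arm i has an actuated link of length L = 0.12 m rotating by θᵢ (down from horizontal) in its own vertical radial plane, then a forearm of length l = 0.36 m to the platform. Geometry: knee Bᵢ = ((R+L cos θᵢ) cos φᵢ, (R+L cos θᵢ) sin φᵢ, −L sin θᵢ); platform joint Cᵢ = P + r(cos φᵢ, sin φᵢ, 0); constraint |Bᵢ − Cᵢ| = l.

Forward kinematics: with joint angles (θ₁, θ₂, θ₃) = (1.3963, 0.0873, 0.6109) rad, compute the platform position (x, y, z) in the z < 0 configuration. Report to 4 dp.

(-0.1071, 0.0375, -0.2828)

centre 1 = (0.2108·cos0.0°, 0.2108·sin0.0°, -0.1182) = (0.2108, 0.0000, -0.1182)
arm 2 at φ=120.0°: (R−r)+L cos θ2 = 0.3095;  centre 2 = (-0.1548, 0.2681, -0.0105)
φ3=240.0°: virtual centre (-0.1441, -0.2497, -0.0688), radius l
|centre ₂|²−|centre ₁|² = 0.0375;  |centre ₃|²−|centre ₁|² = 0.0294
linear system: -0.7312x+0.5361y = 0.0375−0.2154z; -0.7100x+-0.4993y = 0.0294−0.0987z
det = 0.7458;  x = -0.0463+0.2152z,  y = 0.0068+-0.1083z
into |P−centre ₁|² = l²: 1.0580z² + 0.1242z + -0.0495 = 0;  Δ = 0.2248;  z = -0.2828 or 0.1654 → z<0 root = -0.2828
x = -0.1071, y = 0.0375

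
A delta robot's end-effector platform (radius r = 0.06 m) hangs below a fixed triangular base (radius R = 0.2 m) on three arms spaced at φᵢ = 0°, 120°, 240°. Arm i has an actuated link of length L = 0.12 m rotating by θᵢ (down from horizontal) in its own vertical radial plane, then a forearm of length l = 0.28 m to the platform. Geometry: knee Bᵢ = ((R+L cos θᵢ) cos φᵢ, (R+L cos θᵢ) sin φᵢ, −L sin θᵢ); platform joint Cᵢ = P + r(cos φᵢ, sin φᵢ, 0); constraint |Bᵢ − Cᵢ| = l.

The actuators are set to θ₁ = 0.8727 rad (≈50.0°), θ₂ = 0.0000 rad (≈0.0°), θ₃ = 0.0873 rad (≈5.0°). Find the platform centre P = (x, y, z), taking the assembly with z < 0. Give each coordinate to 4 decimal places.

(-0.0558, 0.0037, -0.1544)

O1 = (0.2171·cos0.0°, 0.2171·sin0.0°, -0.0919) = (0.2171, 0.0000, -0.0919)
arm 2 at φ=120.0°: ρ2 = 0.2600;  O2 = (-0.1300, 0.2252, 0.0000)
O3 = (0.2595·cos240.0°, 0.2595·sin240.0°, -0.0105) = (-0.1298, -0.2248, -0.0105)
eliminate P² terms by subtracting sphere 1 from 2 and 3
linear system: -0.6943x+0.4503y = 0.0120−0.1839z; -0.6938x+-0.4495y = 0.0119−0.1629z
det = 0.6245;  x = -0.0172+0.2498z,  y = 0.0001+-0.0231z
sphere 1 gives Az²+Bz+C=0 with A=1.0629, B=0.0668, C=-0.0150;  B²−4AC=0.0684;  roots -0.1544, 0.0916;  negative root z = -0.1544
x = -0.0558, y = 0.0037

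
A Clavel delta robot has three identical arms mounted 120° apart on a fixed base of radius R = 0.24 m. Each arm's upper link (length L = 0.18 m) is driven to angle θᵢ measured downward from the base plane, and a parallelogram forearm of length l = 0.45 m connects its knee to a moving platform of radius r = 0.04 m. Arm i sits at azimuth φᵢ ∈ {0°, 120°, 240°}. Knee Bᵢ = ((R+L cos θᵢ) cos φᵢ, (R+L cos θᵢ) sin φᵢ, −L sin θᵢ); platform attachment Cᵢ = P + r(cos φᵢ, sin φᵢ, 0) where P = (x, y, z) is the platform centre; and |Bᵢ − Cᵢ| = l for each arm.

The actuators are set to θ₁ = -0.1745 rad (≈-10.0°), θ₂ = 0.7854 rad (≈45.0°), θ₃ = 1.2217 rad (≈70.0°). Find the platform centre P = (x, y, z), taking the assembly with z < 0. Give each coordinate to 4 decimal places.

S1 = (0.3773·cos0.0°, 0.3773·sin0.0°, 0.0313) = (0.3773, 0.0000, 0.0313)
arm 2 at φ=120.0°: ρ2 = 0.3273;  S2 = (-0.1636, 0.2834, -0.1273)
φ3=240.0°: virtual centre (-0.1308, -0.2265, -0.1691), radius l
subtract pairs → two planes through P
linear system: -1.0818x+0.5669y = -0.0200−-0.3171z; -1.0161x+-0.4531y = -0.0463−-0.4008z
Cramer: x(z) = 0.0331-0.3478z;  y(z) = 0.0279-0.1045z
quadratic in z: (1.1319)z²+(0.1711)z+(-0.0823)=0, √Δ=0.6339 → z ∈ {-0.3556, 0.2045}; z = -0.3556 (taking z<0)
x = 0.1568, y = 0.0651

(0.1568, 0.0651, -0.3556)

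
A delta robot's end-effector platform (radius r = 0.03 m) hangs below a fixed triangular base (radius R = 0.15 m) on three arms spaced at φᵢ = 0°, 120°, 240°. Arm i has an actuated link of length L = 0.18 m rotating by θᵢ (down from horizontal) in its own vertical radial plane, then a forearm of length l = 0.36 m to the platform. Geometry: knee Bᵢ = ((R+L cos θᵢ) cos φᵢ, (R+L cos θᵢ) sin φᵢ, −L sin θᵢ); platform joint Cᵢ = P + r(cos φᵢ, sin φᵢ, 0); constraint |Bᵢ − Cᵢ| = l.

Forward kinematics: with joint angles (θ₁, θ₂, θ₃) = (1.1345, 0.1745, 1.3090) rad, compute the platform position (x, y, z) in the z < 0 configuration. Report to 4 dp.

(-0.0557, 0.1596, -0.3650)

φ1=0.0°: virtual centre (0.1961, 0.0000, -0.1631), radius l
φ2=120.0°: virtual centre (-0.1486, 0.2574, -0.0313), radius l
centre 3 = (0.1666·cos240.0°, 0.1666·sin240.0°, -0.1739) = (-0.0833, -0.1443, -0.1739)
|centre ₂|²−|centre ₁|² = 0.0243;  |centre ₃|²−|centre ₁|² = -0.0071
[-0.6894 0.5149 0.2638]·P = 0.0243;  [-0.5587 -0.2885 -0.0215]·P = -0.0071
Cramer: x(z) = -0.0069+0.1337z;  y(z) = 0.0379-0.3333z
into |P−centre ₁|² = l²: 1.1290z² + 0.2467z + -0.0603 = 0;  Δ = 0.3334;  z = -0.3650 or 0.1465 → z<0 root = -0.3650
x = -0.0557, y = 0.1596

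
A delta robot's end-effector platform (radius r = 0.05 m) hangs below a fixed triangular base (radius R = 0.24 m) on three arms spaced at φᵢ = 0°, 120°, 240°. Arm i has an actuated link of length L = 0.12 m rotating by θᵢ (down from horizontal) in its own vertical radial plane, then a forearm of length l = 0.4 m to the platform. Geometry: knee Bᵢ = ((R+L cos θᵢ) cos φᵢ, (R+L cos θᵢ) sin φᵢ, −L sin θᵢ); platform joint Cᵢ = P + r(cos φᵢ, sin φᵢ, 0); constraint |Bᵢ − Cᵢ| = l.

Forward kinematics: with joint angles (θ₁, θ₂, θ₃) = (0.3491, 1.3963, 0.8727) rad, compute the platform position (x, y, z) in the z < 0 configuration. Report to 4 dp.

arm 1 at φ=0.0°: ρ1 = 0.3028;  O1 = (0.3028, 0.0000, -0.0410)
O2 = (0.2108·cos120.0°, 0.2108·sin120.0°, -0.1182) = (-0.1054, 0.1826, -0.1182)
arm 3 at φ=240.0°: ρ3 = 0.2671;  O3 = (-0.1336, -0.2313, -0.0919)
subtract pairs → two planes through P
plane₁₂: -0.8164x+0.3652y+-0.1543z = -0.0349
det = 0.6964;  x = 0.0303+-0.1559z,  y = -0.0279+0.0740z
quadratic in z: (1.0298)z²+(0.1629)z+(-0.0833)=0, √Δ=0.6080 → z ∈ {-0.3743, 0.2161}; z = -0.3743 (taking z<0)
x = 0.0886, y = -0.0556

(0.0886, -0.0556, -0.3743)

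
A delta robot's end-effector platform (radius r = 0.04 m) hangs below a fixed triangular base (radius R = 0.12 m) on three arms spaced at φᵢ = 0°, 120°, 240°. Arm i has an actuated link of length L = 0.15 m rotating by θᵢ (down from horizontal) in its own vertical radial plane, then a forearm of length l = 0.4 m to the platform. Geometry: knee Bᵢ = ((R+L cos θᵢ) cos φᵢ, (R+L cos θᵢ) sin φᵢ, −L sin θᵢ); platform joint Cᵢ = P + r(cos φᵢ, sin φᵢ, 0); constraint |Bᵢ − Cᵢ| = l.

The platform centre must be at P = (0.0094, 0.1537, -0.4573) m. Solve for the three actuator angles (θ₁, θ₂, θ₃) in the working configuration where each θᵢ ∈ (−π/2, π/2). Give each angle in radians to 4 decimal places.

θ₁ = 0.9599, θ₂ = 0.5238, θ₃ = 1.3966

arm 1 (φ=0.0°): x'=0.0094, y'=0.1537
  e−x'=0.0706;  (l²−L²−(e−x')²−y'²−z²)/2L = -0.3341
  √(A²+B²)=0.4627;  θ1 = -1.4176+2.3776 ≈ 0.9599
rotate P by −φ2: (0.1284, -0.0850, -0.4573)
  A=-0.0484, B=-0.4573, C=(l²−L²−A²−y'²−z²)/(2L)=-0.2706
  √(A²+B²)=0.4599;  θ2 = -1.6763+2.2000 ≈ 0.5238
arm 3 (φ=240.0°): x'=-0.1378, y'=-0.0687
  A cos θ + B sin θ = C:  0.2178·cos θ + -0.4573·sin θ = -0.4126
  γ=atan2(-0.4573,0.2178)=-1.1263;  ψ=arccos(-0.8146)=2.5228;  θ3=γ+ψ≈1.3966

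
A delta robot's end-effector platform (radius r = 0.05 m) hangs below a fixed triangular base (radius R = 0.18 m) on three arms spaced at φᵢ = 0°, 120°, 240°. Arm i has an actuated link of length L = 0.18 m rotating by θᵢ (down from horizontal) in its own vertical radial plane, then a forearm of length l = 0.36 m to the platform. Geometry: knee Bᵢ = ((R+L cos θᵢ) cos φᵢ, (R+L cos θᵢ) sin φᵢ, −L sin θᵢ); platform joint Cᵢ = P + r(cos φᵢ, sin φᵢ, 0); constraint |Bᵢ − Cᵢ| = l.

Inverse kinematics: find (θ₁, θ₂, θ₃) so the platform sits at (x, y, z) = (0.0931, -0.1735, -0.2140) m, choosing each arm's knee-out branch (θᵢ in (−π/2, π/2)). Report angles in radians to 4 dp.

rotate P by −φ1: (0.0931, -0.1735, -0.2140)
  e−x'=0.0369;  (l²−L²−(e−x')²−y'²−z²)/2L = 0.0554
  √(A²+B²)=0.2172;  θ1 = -1.4000+1.3129 ≈ -0.0872
φ2=120.0° → target in arm frame (-0.1968, 0.0061)
  e−x'=0.3268;  (l²−L²−(e−x')²−y'²−z²)/2L = -0.1540
  θ2 = atan2(B,A) + arccos(C/0.3906) = 1.3962
φ3=240.0° → target in arm frame (0.1037, 0.1674)
  A=0.0263, B=-0.2140, C=(l²−L²−A²−y'²−z²)/(2L)=0.0630
  √(A²+B²)=0.2156;  θ3 = -1.4485+1.2740 ≈ -0.1745

θ₁ = -0.0872, θ₂ = 1.3962, θ₃ = -0.1745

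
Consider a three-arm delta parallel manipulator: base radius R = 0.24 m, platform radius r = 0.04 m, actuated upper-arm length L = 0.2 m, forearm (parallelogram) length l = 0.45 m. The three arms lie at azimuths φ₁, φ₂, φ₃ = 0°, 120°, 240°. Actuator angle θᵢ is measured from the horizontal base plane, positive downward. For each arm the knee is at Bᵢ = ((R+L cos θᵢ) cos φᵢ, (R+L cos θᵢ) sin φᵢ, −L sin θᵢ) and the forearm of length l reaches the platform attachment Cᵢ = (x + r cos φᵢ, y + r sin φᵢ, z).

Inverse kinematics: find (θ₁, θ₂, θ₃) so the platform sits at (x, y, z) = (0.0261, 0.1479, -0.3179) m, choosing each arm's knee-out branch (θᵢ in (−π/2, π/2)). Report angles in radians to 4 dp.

θ₁ = 0.4362, θ₂ = -0.0869, θ₃ = 1.1344

rotate P by −φ1: (0.0261, 0.1479, -0.3179)
  A=0.1739, B=-0.3179, C=(l²−L²−A²−y'²−z²)/(2L)=0.0233
  √(A²+B²)=0.3624;  θ1 = -1.0702+1.5064 ≈ 0.4362
arm 2 (φ=120.0°): x'=0.1150, y'=-0.0966
  e−x'=0.0850;  (l²−L²−(e−x')²−y'²−z²)/2L = 0.1122
  γ=atan2(-0.3179,0.0850)=-1.3096;  ψ=arccos(0.3411)=1.2227;  θ2=γ+ψ≈-0.0869
rotate P by −φ3: (-0.1411, -0.0513, -0.3179)
  e−x'=0.3411;  (l²−L²−(e−x')²−y'²−z²)/2L = -0.1439
  √(A²+B²)=0.4663;  θ3 = -0.7502+1.8846 ≈ 1.1344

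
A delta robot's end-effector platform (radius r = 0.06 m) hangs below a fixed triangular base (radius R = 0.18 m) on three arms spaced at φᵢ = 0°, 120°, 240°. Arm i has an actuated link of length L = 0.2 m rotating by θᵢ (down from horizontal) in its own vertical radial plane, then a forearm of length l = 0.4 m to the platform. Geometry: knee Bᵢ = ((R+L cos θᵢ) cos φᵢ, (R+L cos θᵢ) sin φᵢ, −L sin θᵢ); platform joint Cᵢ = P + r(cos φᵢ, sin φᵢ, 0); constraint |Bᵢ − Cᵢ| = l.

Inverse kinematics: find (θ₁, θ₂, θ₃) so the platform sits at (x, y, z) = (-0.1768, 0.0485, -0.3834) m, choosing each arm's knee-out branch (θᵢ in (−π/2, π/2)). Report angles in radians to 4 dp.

θ₁ = 1.3092, θ₂ = 0.2618, θ₃ = 0.6110

rotate P by −φ1: (-0.1768, 0.0485, -0.3834)
  A=0.2968, B=-0.3834, C=(l²−L²−A²−y'²−z²)/(2L)=-0.2936
  θ1 = atan2(B,A) + arccos(C/0.4849) = 1.3092
φ2=120.0° → target in arm frame (0.1304, 0.1289)
  A=-0.0104, B=-0.3834, C=(l²−L²−A²−y'²−z²)/(2L)=-0.1093
  θ2 = atan2(B,A) + arccos(C/0.3835) = 0.2618
rotate P by −φ3: (0.0464, -0.1774, -0.3834)
  A=0.0736, B=-0.3834, C=(l²−L²−A²−y'²−z²)/(2L)=-0.1597
  θ3 = atan2(B,A) + arccos(C/0.3904) = 0.6110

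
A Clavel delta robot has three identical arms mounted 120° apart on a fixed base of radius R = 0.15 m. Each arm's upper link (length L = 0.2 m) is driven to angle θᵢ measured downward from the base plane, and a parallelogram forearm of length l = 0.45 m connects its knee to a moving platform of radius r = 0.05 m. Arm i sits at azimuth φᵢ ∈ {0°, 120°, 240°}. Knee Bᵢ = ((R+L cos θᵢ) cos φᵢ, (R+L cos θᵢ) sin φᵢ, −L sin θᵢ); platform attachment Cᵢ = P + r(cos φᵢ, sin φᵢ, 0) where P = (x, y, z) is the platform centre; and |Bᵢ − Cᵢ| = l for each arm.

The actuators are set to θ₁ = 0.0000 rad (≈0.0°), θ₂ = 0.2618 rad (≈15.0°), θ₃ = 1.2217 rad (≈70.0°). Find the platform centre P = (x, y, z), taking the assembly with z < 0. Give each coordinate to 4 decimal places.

φ1=0.0°: virtual centre (0.3000, 0.0000, 0.0000), radius l
centre 2 = (0.2932·cos120.0°, 0.2932·sin120.0°, -0.0518) = (-0.1466, 0.2539, -0.0518)
arm 3 at φ=240.0°: ρ3 = 0.1684;  centre 3 = (-0.0842, -0.1458, -0.1879)
subtract pairs → two planes through P
linear system: -0.8932x+0.5078y = -0.0014−-0.1035z; -0.7684x+-0.2917y = -0.0263−-0.3759z
Cramer: x(z) = 0.0211-0.3397z;  y(z) = 0.0345-0.3937z
quadratic in z: (1.2704)z²+(0.1623)z+(-0.1236)=0, √Δ=0.8088 → z ∈ {-0.3822, 0.2545}; z = -0.3822 (taking z<0)
x = 0.1510, y = 0.1850

(0.1510, 0.1850, -0.3822)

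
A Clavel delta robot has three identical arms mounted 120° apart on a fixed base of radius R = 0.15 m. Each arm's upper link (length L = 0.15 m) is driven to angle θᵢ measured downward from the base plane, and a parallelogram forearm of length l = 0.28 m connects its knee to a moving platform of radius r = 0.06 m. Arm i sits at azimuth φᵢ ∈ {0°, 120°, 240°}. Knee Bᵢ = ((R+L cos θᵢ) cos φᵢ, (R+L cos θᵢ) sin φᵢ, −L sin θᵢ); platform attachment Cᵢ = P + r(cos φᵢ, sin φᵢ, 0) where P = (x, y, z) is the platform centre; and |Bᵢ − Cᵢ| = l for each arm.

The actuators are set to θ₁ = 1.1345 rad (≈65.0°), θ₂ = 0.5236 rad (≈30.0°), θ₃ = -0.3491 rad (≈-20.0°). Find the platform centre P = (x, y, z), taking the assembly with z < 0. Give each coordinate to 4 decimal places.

(-0.1133, -0.0634, -0.1931)

centre 1 = (0.1534·cos0.0°, 0.1534·sin0.0°, -0.1359) = (0.1534, 0.0000, -0.1359)
centre 2 = (0.2199·cos120.0°, 0.2199·sin120.0°, -0.0750) = (-0.1100, 0.1904, -0.0750)
centre 3 = (0.2310·cos240.0°, 0.2310·sin240.0°, 0.0513) = (-0.1155, -0.2000, 0.0513)
subtract pairs → two planes through P
plane₁₂: -0.5267x+0.3809y+0.1219z = 0.0120
det = 0.4155;  x = -0.0243+0.4607z,  y = -0.0022+0.3170z
quadratic in z: (1.3127)z²+(0.1068)z+(-0.0283)=0, √Δ=0.4002 → z ∈ {-0.1931, 0.1118}; z = -0.1931 (taking z<0)
x = -0.1133, y = -0.0634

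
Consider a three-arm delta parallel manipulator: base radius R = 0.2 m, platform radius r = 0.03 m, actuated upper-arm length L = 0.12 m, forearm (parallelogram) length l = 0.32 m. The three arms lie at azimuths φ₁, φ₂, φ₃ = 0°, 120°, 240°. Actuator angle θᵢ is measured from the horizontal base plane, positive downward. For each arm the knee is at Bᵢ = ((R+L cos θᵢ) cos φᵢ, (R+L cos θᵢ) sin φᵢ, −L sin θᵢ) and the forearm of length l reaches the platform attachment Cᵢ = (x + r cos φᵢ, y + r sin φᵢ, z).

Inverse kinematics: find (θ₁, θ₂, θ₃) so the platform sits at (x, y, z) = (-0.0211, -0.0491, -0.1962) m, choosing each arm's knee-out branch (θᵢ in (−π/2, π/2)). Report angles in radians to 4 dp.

θ₁ = 0.6106, θ₂ = 0.6979, θ₃ = -0.1741

arm 1 (φ=0.0°): x'=-0.0211, y'=-0.0491
  e−x'=0.1911;  (l²−L²−(e−x')²−y'²−z²)/2L = 0.0441
  γ=atan2(-0.1962,0.1911)=-0.7986;  ψ=arccos(0.1609)=1.4092;  θ1=γ+ψ≈0.6106
rotate P by −φ2: (-0.0320, 0.0428, -0.1962)
  A cos θ + B sin θ = C:  0.2020·cos θ + -0.1962·sin θ = 0.0287
  γ=atan2(-0.1962,0.2020)=-0.7709;  ψ=arccos(0.1018)=1.4688;  θ2=γ+ψ≈0.6979
φ3=240.0° → target in arm frame (0.0531, 0.0063)
  A cos θ + B sin θ = C:  0.1169·cos θ + -0.1962·sin θ = 0.1491
  γ=atan2(-0.1962,0.1169)=-1.0333;  ψ=arccos(0.6530)=0.8593;  θ3=γ+ψ≈-0.1741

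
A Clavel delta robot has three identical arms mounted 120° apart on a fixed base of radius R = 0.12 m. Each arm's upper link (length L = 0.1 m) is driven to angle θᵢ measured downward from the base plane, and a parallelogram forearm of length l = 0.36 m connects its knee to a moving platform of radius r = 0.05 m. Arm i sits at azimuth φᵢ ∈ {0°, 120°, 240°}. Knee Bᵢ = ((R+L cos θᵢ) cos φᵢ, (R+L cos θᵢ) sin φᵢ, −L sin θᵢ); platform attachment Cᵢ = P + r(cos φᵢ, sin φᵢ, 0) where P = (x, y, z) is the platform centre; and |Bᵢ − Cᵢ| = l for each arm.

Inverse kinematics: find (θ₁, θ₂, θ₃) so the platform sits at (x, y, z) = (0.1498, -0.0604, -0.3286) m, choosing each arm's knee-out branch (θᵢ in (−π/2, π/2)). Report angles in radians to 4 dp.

θ₁ = -0.2620, θ₂ = 1.0469, θ₃ = 0.6109

arm 1 (φ=0.0°): x'=0.1498, y'=-0.0604
  A=-0.0798, B=-0.3286, C=(l²−L²−A²−y'²−z²)/(2L)=0.0080
  θ1 = atan2(B,A) + arccos(C/0.3382) = -0.2620
arm 2 (φ=120.0°): x'=-0.1272, y'=-0.0995
  e−x'=0.1972;  (l²−L²−(e−x')²−y'²−z²)/2L = -0.1859
  √(A²+B²)=0.3832;  θ2 = -1.0303+2.0772 ≈ 1.0469
φ3=240.0° → target in arm frame (-0.0226, 0.1599)
  e−x'=0.0926;  (l²−L²−(e−x')²−y'²−z²)/2L = -0.1126
  γ=atan2(-0.3286,0.0926)=-1.2961;  ψ=arccos(-0.3300)=1.9071;  θ3=γ+ψ≈0.6109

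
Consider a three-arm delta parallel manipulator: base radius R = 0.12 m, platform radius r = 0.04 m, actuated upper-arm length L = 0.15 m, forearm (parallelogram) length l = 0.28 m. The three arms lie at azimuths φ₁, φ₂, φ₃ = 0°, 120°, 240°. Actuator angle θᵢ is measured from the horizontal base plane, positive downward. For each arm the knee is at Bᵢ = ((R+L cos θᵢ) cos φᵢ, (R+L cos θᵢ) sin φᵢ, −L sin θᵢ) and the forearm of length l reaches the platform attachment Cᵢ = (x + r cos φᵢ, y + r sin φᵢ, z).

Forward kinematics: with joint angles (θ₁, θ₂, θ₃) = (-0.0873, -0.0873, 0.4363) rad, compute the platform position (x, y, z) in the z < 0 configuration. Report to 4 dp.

(0.0214, 0.0370, -0.1706)

centre 1 = (0.2294·cos0.0°, 0.2294·sin0.0°, 0.0131) = (0.2294, 0.0000, 0.0131)
φ2=120.0°: virtual centre (-0.1147, 0.1987, 0.0131), radius l
φ3=240.0°: virtual centre (-0.1080, -0.1870, -0.0634), radius l
eliminate P² terms by subtracting sphere 1 from 2 and 3
[-0.6883 0.3974 0.0000]·P = 0.0000;  [-0.6748 -0.3740 -0.1529]·P = -0.0022
det = 0.5256;  x = 0.0016+-0.1156z,  y = 0.0028+-0.2003z
into |P−centre ₁|² = l²: 1.0535z² + 0.0254z + -0.0263 = 0;  Δ = 0.1116;  z = -0.1706 or 0.1465 → z<0 root = -0.1706
x = 0.0214, y = 0.0370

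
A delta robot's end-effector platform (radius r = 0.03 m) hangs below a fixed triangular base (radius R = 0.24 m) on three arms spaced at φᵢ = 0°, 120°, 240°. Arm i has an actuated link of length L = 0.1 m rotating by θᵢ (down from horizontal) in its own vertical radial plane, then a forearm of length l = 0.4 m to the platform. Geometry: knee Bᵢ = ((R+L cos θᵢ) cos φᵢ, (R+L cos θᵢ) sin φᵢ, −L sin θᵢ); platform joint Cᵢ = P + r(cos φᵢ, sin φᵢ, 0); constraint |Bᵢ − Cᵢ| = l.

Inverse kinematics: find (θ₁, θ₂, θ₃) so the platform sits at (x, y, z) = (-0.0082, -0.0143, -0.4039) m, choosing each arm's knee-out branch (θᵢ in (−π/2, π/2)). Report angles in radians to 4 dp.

θ₁ = 1.2213, θ₂ = 1.2219, θ₃ = 1.0469

arm 1 (φ=0.0°): x'=-0.0082, y'=-0.0143
  A cos θ + B sin θ = C:  0.2182·cos θ + -0.4039·sin θ = -0.3048
  √(A²+B²)=0.4591;  θ1 = -1.0755+2.2968 ≈ 1.2213
arm 2 (φ=120.0°): x'=-0.0083, y'=0.0143
  A=0.2183, B=-0.4039, C=(l²−L²−A²−y'²−z²)/(2L)=-0.3049
  γ=atan2(-0.4039,0.2183)=-1.0753;  ψ=arccos(-0.6642)=2.2972;  θ2=γ+ψ≈1.2219
rotate P by −φ3: (0.0165, 0.0000, -0.4039)
  A=0.1935, B=-0.4039, C=(l²−L²−A²−y'²−z²)/(2L)=-0.2529
  θ3 = atan2(B,A) + arccos(C/0.4479) = 1.0469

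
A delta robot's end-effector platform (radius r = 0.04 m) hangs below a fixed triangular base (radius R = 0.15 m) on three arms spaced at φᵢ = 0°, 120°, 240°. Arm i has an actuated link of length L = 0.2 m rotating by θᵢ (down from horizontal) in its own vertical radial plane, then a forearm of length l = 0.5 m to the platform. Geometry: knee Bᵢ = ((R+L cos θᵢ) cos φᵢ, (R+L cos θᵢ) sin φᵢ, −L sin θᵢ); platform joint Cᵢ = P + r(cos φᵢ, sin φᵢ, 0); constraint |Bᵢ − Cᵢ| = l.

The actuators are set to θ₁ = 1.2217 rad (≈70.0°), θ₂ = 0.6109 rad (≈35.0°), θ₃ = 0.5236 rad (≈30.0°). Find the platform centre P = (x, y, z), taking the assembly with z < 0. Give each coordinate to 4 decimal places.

φ1=0.0°: virtual centre (0.1784, 0.0000, -0.1879), radius l
centre 2 = (0.2738·cos120.0°, 0.2738·sin120.0°, -0.1147) = (-0.1369, 0.2371, -0.1147)
φ3=240.0°: virtual centre (-0.1416, -0.2453, -0.1000), radius l
eliminate P² terms by subtracting sphere 1 from 2 and 3
plane₁₂: -0.6306x+0.4743y+0.1464z = 0.0210
Cramer: x(z) = -0.0346+0.2533z;  y(z) = -0.0018+0.0281z
quadratic in z: (1.0649)z²+(0.2678)z+(-0.1693)=0, √Δ=0.8904 → z ∈ {-0.5438, 0.2923}; z = -0.5438 (taking z<0)
x = -0.1724, y = -0.0171

(-0.1724, -0.0171, -0.5438)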